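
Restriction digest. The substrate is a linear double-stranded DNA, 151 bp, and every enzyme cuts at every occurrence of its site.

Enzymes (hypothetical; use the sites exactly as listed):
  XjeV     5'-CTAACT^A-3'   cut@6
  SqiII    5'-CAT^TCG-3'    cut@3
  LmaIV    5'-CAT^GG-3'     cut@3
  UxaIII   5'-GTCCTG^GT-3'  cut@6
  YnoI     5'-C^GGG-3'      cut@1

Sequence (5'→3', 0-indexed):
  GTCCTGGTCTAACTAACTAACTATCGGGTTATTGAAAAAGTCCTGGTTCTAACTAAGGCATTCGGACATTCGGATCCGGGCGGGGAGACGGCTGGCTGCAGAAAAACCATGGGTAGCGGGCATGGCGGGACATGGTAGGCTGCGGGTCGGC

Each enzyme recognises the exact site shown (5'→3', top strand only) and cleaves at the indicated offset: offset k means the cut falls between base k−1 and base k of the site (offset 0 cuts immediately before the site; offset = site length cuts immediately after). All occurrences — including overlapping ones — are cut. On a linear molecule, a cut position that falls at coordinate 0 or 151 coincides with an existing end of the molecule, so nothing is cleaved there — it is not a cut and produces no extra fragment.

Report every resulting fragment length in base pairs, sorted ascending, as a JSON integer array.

Per-enzyme occurrences:
  XjeV CTAACTA/6: at [8, 12, 16, 48] ⇒ [14, 18, 22, 54]
  SqiII CATTCG/3: at [58, 66] ⇒ [61, 69]
  LmaIV CATGG/3: at [107, 120, 130] ⇒ [110, 123, 133]
  UxaIII GTCCTGGT/6: at [0, 39] ⇒ [6, 45]
  YnoI CGGG/1: at [24, 76, 80, 116, 125, 142] ⇒ [25, 77, 81, 117, 126, 143]

Pooled cuts: [6, 14, 18, 22, 25, 45, 54, 61, 69, 77, 81, 110, 117, 123, 126, 133, 143]

Fragments:
  [0,6): 6 bp
  [6,14): 8 bp
  [14,18): 4 bp
  [18,22): 4 bp
  [22,25): 3 bp
  [25,45): 20 bp
  [45,54): 9 bp
  [54,61): 7 bp
  [61,69): 8 bp
  [69,77): 8 bp
  [77,81): 4 bp
  [81,110): 29 bp
  [110,117): 7 bp
  [117,123): 6 bp
  [123,126): 3 bp
  [126,133): 7 bp
  [133,143): 10 bp
  [143,151): 8 bp

[3,3,4,4,4,6,6,7,7,7,8,8,8,8,9,10,20,29]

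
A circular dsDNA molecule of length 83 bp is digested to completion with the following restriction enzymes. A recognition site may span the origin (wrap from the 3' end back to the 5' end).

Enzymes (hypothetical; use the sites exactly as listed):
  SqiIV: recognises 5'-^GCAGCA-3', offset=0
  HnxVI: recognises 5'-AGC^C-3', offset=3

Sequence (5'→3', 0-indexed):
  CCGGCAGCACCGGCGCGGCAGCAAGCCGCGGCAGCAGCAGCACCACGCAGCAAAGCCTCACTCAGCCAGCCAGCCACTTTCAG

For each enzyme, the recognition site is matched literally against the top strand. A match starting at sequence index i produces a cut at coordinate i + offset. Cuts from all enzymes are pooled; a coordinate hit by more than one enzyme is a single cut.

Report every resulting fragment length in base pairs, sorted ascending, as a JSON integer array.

Scan for sites:
  SqiIV GCAGCA/0: at [3, 17, 30, 33, 36, 46] ⇒ [3, 17, 30, 33, 36, 46]
  HnxVI AGCC/3: at [23, 53, 63, 67, 71, 81] ⇒ [1, 26, 56, 66, 70, 74]

Pooled cuts: [1, 3, 17, 26, 30, 33, 36, 46, 56, 66, 70, 74]

Fragments:
  1→3: 2 bp
  3→17: 14 bp
  17→26: 9 bp
  26→30: 4 bp
  30→33: 3 bp
  33→36: 3 bp
  36→46: 10 bp
  46→56: 10 bp
  56→66: 10 bp
  66→70: 4 bp
  70→74: 4 bp
  74→1 (wrap): 83-74+1 = 10 bp

[2,3,3,4,4,4,9,10,10,10,10,14]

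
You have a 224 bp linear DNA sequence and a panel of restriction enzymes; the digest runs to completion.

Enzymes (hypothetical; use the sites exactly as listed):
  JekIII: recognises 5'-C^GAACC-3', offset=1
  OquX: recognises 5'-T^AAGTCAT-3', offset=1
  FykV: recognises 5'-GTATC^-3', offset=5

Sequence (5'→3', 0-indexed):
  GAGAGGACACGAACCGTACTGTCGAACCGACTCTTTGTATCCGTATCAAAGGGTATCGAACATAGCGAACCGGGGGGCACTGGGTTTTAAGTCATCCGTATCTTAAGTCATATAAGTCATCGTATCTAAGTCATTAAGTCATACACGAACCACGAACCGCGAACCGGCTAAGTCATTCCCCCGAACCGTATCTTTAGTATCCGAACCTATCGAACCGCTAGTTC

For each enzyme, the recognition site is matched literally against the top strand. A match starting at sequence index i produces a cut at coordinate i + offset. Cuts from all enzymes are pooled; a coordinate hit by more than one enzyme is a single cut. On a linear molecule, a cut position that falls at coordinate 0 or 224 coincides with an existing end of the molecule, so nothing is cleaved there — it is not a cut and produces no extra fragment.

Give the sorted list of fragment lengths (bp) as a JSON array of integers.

Site scan:
  JekIII (CGAACC, off=1): starts [9, 22, 65, 145, 152, 159, 181, 201, 210] → cuts [10, 23, 66, 146, 153, 160, 182, 202, 211]
  OquX (TAAGTCAT, off=1): starts [87, 103, 112, 126, 134, 168] → cuts [88, 104, 113, 127, 135, 169]
  FykV (GTATC, off=5): starts [36, 42, 52, 97, 121, 187, 196] → cuts [41, 47, 57, 102, 126, 192, 201]

Pooled cuts: [10, 23, 41, 47, 57, 66, 88, 102, 104, 113, 126, 127, 135, 146, 153, 160, 169, 182, 192, 201, 202, 211]

Fragments:
  [0,10): 10 bp
  [10,23): 13 bp
  [23,41): 18 bp
  [41,47): 6 bp
  [47,57): 10 bp
  [57,66): 9 bp
  [66,88): 22 bp
  [88,102): 14 bp
  [102,104): 2 bp
  [104,113): 9 bp
  [113,126): 13 bp
  [126,127): 1 bp
  [127,135): 8 bp
  [135,146): 11 bp
  [146,153): 7 bp
  [153,160): 7 bp
  [160,169): 9 bp
  [169,182): 13 bp
  [182,192): 10 bp
  [192,201): 9 bp
  [201,202): 1 bp
  [202,211): 9 bp
  [211,224): 13 bp

[1,1,2,6,7,7,8,9,9,9,9,9,10,10,10,11,13,13,13,13,14,18,22]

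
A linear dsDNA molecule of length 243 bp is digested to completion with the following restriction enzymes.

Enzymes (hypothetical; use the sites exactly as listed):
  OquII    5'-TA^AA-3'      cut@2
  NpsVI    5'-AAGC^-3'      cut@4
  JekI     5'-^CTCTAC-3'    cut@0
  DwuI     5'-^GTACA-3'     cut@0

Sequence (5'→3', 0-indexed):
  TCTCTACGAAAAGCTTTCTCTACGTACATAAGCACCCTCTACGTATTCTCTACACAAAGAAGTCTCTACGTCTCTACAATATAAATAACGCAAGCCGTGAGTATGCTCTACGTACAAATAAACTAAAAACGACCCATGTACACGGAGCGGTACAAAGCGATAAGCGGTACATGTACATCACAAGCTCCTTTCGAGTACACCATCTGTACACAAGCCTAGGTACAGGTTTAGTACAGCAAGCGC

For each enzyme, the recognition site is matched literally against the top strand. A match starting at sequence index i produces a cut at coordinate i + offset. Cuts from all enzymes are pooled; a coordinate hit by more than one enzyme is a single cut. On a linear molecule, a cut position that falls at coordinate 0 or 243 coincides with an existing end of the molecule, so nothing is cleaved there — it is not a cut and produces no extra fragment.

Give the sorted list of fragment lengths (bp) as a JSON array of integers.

[1,1,2,3,3,4,5,6,6,6,7,8,9,9,9,10,10,10,11,11,11,11,12,12,12,12,13,13,16]

Per-enzyme occurrences:
  OquII TAAA/2: at [81, 118, 123] ⇒ [83, 120, 125]
  NpsVI AAGC/4: at [10, 29, 91, 154, 161, 181, 211, 237] ⇒ [14, 33, 95, 158, 165, 185, 215, 241]
  JekI CTCTAC/0: at [1, 17, 36, 47, 63, 71, 105] ⇒ [1, 17, 36, 47, 63, 71, 105]
  DwuI GTACA/0: at [23, 111, 137, 149, 166, 172, 194, 205, 219, 230] ⇒ [23, 111, 137, 149, 166, 172, 194, 205, 219, 230]

Pooled cuts: [1, 14, 17, 23, 33, 36, 47, 63, 71, 83, 95, 105, 111, 120, 125, 137, 149, 158, 165, 166, 172, 185, 194, 205, 215, 219, 230, 241]

Fragment lengths:
  [0,1): 1 bp
  [1,14): 13 bp
  [14,17): 3 bp
  [17,23): 6 bp
  [23,33): 10 bp
  [33,36): 3 bp
  [36,47): 11 bp
  [47,63): 16 bp
  [63,71): 8 bp
  [71,83): 12 bp
  [83,95): 12 bp
  [95,105): 10 bp
  [105,111): 6 bp
  [111,120): 9 bp
  [120,125): 5 bp
  [125,137): 12 bp
  [137,149): 12 bp
  [149,158): 9 bp
  [158,165): 7 bp
  [165,166): 1 bp
  [166,172): 6 bp
  [172,185): 13 bp
  [185,194): 9 bp
  [194,205): 11 bp
  [205,215): 10 bp
  [215,219): 4 bp
  [219,230): 11 bp
  [230,241): 11 bp
  [241,243): 2 bp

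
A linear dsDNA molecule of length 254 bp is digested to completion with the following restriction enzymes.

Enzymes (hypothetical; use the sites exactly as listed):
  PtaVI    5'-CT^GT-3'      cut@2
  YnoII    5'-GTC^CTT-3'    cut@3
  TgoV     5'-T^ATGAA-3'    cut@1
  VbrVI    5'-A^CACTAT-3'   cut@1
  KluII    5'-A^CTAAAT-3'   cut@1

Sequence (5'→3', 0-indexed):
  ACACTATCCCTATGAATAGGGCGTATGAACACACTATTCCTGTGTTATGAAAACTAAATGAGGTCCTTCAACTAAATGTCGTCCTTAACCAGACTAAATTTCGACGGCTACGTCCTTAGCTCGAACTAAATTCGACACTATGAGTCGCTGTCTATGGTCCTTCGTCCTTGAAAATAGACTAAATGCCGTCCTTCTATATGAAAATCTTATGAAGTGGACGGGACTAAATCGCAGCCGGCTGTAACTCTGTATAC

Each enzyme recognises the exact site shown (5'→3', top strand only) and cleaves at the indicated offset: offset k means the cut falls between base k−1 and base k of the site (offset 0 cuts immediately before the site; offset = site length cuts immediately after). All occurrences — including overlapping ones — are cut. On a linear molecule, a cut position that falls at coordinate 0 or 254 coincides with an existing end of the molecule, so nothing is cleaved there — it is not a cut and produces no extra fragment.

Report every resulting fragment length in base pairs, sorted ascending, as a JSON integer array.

Scan for sites:
  PtaVI (CTGT, off=2): starts [39, 147, 238, 246] → cuts [41, 149, 240, 248]
  YnoII (GTCCTT, off=3): starts [62, 80, 111, 156, 163, 187] → cuts [65, 83, 114, 159, 166, 190]
  TgoV (TATGAA, off=1): starts [10, 23, 45, 196, 207] → cuts [11, 24, 46, 197, 208]
  VbrVI (ACACTAT, off=1): starts [0, 30, 134] → cuts [1, 31, 135]
  KluII (ACTAAAT, off=1): starts [52, 70, 92, 124, 177, 222] → cuts [53, 71, 93, 125, 178, 223]

All cut coordinates (distinct, sorted): [1, 11, 24, 31, 41, 46, 53, 65, 71, 83, 93, 114, 125, 135, 149, 159, 166, 178, 190, 197, 208, 223, 240, 248]

Fragment lengths:
  [0,1): 1 bp
  [1,11): 10 bp
  [11,24): 13 bp
  [24,31): 7 bp
  [31,41): 10 bp
  [41,46): 5 bp
  [46,53): 7 bp
  [53,65): 12 bp
  [65,71): 6 bp
  [71,83): 12 bp
  [83,93): 10 bp
  [93,114): 21 bp
  [114,125): 11 bp
  [125,135): 10 bp
  [135,149): 14 bp
  [149,159): 10 bp
  [159,166): 7 bp
  [166,178): 12 bp
  [178,190): 12 bp
  [190,197): 7 bp
  [197,208): 11 bp
  [208,223): 15 bp
  [223,240): 17 bp
  [240,248): 8 bp
  [248,254): 6 bp

[1,5,6,6,7,7,7,7,8,10,10,10,10,10,11,11,12,12,12,12,13,14,15,17,21]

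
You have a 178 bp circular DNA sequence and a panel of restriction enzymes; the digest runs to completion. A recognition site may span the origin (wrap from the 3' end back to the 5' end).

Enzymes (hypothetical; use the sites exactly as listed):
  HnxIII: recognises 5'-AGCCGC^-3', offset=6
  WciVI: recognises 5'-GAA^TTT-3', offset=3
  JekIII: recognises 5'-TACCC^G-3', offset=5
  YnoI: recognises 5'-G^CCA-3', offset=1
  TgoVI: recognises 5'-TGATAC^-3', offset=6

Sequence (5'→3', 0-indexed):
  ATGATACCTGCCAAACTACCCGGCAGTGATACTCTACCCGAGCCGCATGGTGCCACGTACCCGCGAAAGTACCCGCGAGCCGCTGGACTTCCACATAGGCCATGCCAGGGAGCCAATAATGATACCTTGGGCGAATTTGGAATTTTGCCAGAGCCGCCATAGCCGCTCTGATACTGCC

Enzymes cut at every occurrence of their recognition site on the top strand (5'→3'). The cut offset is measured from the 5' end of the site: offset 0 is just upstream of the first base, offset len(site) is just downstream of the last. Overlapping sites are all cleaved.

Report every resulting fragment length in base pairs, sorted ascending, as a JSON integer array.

Per-enzyme occurrences:
  HnxIII (AGCCGC, off=6): starts [40, 77, 151, 160] → cuts [46, 83, 157, 166]
  WciVI (GAATTT, off=3): starts [132, 139] → cuts [135, 142]
  JekIII (TACCCG, off=5): starts [16, 34, 57, 69] → cuts [21, 39, 62, 74]
  YnoI (GCCA, off=1): starts [9, 51, 98, 103, 111, 146, 155, 175] → cuts [10, 52, 99, 104, 112, 147, 156, 176]
  TgoVI (TGATAC, off=6): starts [1, 26, 119, 168] → cuts [7, 32, 125, 174]

Pooled cuts: [7, 10, 21, 32, 39, 46, 52, 62, 74, 83, 99, 104, 112, 125, 135, 142, 147, 156, 157, 166, 174, 176]

Fragment lengths:
  7→10: 3 bp
  10→21: 11 bp
  21→32: 11 bp
  32→39: 7 bp
  39→46: 7 bp
  46→52: 6 bp
  52→62: 10 bp
  62→74: 12 bp
  74→83: 9 bp
  83→99: 16 bp
  99→104: 5 bp
  104→112: 8 bp
  112→125: 13 bp
  125→135: 10 bp
  135→142: 7 bp
  142→147: 5 bp
  147→156: 9 bp
  156→157: 1 bp
  157→166: 9 bp
  166→174: 8 bp
  174→176: 2 bp
  176→7 (wrap): 178-176+7 = 9 bp

[1,2,3,5,5,6,7,7,7,8,8,9,9,9,9,10,10,11,11,12,13,16]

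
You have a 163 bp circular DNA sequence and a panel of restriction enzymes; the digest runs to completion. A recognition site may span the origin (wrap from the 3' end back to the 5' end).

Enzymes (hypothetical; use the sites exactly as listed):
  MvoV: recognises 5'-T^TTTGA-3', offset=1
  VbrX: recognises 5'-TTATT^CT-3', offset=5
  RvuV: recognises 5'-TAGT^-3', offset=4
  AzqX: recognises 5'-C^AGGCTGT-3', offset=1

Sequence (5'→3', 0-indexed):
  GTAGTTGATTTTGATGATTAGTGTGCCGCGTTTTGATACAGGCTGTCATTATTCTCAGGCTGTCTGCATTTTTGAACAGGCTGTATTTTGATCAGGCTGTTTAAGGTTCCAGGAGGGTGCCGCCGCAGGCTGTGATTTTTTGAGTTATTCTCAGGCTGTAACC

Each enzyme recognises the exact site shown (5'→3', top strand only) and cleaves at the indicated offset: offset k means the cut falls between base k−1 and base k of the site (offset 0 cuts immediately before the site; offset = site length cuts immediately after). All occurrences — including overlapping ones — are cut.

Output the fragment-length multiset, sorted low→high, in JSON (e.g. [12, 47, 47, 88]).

[3,3,4,7,7,8,9,9,11,12,13,14,14,16,33]

Per-enzyme occurrences:
  MvoV TTTTGA/1: at [8, 30, 69, 85, 137] ⇒ [9, 31, 70, 86, 138]
  VbrX TTATTCT/5: at [48, 144] ⇒ [53, 149]
  RvuV TAGT/4: at [1, 18] ⇒ [5, 22]
  AzqX CAGGCTGT/1: at [38, 55, 76, 92, 125, 151] ⇒ [39, 56, 77, 93, 126, 152]

All cut coordinates (distinct, sorted): [5, 9, 22, 31, 39, 53, 56, 70, 77, 86, 93, 126, 138, 149, 152]

Fragment lengths:
  5→9: 4 bp
  9→22: 13 bp
  22→31: 9 bp
  31→39: 8 bp
  39→53: 14 bp
  53→56: 3 bp
  56→70: 14 bp
  70→77: 7 bp
  77→86: 9 bp
  86→93: 7 bp
  93→126: 33 bp
  126→138: 12 bp
  138→149: 11 bp
  149→152: 3 bp
  152→5 (wrap): 163-152+5 = 16 bp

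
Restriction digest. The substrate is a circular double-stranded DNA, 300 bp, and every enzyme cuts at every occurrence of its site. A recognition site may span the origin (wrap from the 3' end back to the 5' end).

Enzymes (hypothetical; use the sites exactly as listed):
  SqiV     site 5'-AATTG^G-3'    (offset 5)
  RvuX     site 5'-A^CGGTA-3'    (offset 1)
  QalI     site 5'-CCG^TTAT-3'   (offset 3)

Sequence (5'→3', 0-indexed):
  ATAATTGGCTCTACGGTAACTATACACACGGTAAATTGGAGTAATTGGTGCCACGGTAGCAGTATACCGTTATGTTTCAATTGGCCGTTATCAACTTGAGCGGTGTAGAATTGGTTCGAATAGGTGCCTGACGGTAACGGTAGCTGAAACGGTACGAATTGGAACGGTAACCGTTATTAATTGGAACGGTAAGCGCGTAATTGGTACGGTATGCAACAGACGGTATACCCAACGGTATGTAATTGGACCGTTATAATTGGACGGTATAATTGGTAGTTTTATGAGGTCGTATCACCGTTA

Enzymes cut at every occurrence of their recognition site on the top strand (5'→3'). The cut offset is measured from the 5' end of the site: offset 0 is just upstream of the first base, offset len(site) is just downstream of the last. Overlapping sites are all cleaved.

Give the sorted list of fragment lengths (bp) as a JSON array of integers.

Site scan:
  SqiV AATTGG/5: at [2, 33, 42, 78, 108, 156, 178, 198, 240, 254, 267] ⇒ [7, 38, 47, 83, 113, 161, 183, 203, 245, 259, 272]
  RvuX ACGGTA/1: at [12, 27, 52, 130, 136, 148, 163, 185, 205, 219, 231, 260] ⇒ [13, 28, 53, 131, 137, 149, 164, 186, 206, 220, 232, 261]
  QalI CCGTTAT/3: at [66, 84, 170, 247] ⇒ [69, 87, 173, 250]

All cut coordinates (distinct, sorted): [7, 13, 28, 38, 47, 53, 69, 83, 87, 113, 131, 137, 149, 161, 164, 173, 183, 186, 203, 206, 220, 232, 245, 250, 259, 261, 272]

Fragments:
  7→13: 6 bp
  13→28: 15 bp
  28→38: 10 bp
  38→47: 9 bp
  47→53: 6 bp
  53→69: 16 bp
  69→83: 14 bp
  83→87: 4 bp
  87→113: 26 bp
  113→131: 18 bp
  131→137: 6 bp
  137→149: 12 bp
  149→161: 12 bp
  161→164: 3 bp
  164→173: 9 bp
  173→183: 10 bp
  183→186: 3 bp
  186→203: 17 bp
  203→206: 3 bp
  206→220: 14 bp
  220→232: 12 bp
  232→245: 13 bp
  245→250: 5 bp
  250→259: 9 bp
  259→261: 2 bp
  261→272: 11 bp
  272→7 (wrap): 300-272+7 = 35 bp

[2,3,3,3,4,5,6,6,6,9,9,9,10,10,11,12,12,12,13,14,14,15,16,17,18,26,35]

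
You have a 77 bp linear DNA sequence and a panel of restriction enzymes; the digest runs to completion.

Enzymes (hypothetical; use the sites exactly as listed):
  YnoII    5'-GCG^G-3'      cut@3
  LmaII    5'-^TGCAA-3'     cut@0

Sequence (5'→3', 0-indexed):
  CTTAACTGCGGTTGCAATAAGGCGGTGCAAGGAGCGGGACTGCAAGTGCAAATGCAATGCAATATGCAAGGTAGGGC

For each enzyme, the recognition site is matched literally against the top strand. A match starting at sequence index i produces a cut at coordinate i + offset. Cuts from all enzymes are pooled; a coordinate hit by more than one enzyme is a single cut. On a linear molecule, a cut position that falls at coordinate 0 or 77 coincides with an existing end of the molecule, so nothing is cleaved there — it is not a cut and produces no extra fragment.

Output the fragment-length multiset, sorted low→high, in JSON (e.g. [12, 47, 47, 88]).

[1,2,4,5,6,6,7,10,11,12,13]

Scan for sites:
  YnoII GCGG/3: at [7, 21, 33] ⇒ [10, 24, 36]
  LmaII TGCAA/0: at [12, 25, 40, 46, 52, 57, 64] ⇒ [12, 25, 40, 46, 52, 57, 64]

All cut coordinates (distinct, sorted): [10, 12, 24, 25, 36, 40, 46, 52, 57, 64]

Fragments:
  [0,10): 10 bp
  [10,12): 2 bp
  [12,24): 12 bp
  [24,25): 1 bp
  [25,36): 11 bp
  [36,40): 4 bp
  [40,46): 6 bp
  [46,52): 6 bp
  [52,57): 5 bp
  [57,64): 7 bp
  [64,77): 13 bp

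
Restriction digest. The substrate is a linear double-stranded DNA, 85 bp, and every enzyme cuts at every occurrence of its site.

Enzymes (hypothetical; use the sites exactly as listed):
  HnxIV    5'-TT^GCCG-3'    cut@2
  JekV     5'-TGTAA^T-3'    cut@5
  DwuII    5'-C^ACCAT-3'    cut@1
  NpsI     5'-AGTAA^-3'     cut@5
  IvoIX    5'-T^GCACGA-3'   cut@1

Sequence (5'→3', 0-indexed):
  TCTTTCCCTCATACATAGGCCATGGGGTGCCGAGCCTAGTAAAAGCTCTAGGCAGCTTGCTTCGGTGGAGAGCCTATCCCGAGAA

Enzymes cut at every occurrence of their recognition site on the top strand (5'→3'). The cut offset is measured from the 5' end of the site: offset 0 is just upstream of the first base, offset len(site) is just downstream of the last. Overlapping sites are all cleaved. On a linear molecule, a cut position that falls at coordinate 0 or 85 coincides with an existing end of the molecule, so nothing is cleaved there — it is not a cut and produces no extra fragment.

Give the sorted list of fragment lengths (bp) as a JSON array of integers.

[42,43]

Site scan:
  HnxIV (TTGCCG, off=2): no sites
  JekV (TGTAAT, off=5): no sites
  DwuII (CACCAT, off=1): no sites
  NpsI (AGTAA, off=5): starts [37] → cuts [42]
  IvoIX (TGCACGA, off=1): no sites

Pooled cuts: [42]

Fragments:
  [0,42): 42 bp
  [42,85): 43 bp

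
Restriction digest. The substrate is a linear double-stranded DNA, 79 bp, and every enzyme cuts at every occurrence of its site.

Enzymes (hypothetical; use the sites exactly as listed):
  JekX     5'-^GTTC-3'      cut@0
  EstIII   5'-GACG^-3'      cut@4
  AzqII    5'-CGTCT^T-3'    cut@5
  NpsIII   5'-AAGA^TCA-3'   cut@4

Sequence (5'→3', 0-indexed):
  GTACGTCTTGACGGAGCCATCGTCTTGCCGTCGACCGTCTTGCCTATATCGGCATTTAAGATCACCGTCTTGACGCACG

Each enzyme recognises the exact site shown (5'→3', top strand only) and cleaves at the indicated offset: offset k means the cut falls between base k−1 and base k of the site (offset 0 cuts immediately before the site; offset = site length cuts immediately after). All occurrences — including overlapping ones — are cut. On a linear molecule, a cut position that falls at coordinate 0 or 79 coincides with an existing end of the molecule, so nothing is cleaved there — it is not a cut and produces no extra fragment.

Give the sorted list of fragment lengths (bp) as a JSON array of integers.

Site scan:
  JekX (GTTC, off=0): no sites
  EstIII (GACG, off=4): starts [9, 71] → cuts [13, 75]
  AzqII (CGTCTT, off=5): starts [3, 20, 35, 65] → cuts [8, 25, 40, 70]
  NpsIII (AAGATCA, off=4): starts [57] → cuts [61]

Pooled cuts: [8, 13, 25, 40, 61, 70, 75]

Fragment lengths:
  [0,8): 8 bp
  [8,13): 5 bp
  [13,25): 12 bp
  [25,40): 15 bp
  [40,61): 21 bp
  [61,70): 9 bp
  [70,75): 5 bp
  [75,79): 4 bp

[4,5,5,8,9,12,15,21]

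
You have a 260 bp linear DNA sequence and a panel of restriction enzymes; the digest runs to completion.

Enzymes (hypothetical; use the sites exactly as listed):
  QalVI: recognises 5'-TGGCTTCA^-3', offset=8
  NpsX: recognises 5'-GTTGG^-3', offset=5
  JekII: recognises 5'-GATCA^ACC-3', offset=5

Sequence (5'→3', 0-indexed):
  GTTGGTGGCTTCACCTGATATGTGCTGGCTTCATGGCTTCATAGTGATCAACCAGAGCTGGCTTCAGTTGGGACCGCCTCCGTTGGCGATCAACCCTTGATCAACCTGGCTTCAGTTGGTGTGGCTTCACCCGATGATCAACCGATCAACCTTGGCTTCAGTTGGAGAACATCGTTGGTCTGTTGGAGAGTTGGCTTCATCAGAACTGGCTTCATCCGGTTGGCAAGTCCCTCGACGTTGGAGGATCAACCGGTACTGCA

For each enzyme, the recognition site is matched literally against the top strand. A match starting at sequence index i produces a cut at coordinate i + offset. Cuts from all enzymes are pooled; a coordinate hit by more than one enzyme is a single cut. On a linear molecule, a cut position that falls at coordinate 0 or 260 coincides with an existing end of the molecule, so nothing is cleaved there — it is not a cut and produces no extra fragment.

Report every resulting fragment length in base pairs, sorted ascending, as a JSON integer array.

Scan for sites:
  QalVI TGGCTTCA/8: at [5, 25, 33, 58, 106, 121, 152, 191, 206] ⇒ [13, 33, 41, 66, 114, 129, 160, 199, 214]
  NpsX GTTGG/5: at [0, 66, 81, 114, 160, 173, 181, 189, 218, 236] ⇒ [5, 71, 86, 119, 165, 178, 186, 194, 223, 241]
  JekII GATCAACC/5: at [45, 87, 98, 135, 143, 243] ⇒ [50, 92, 103, 140, 148, 248]

Pooled cuts: [5, 13, 33, 41, 50, 66, 71, 86, 92, 103, 114, 119, 129, 140, 148, 160, 165, 178, 186, 194, 199, 214, 223, 241, 248]

Fragment lengths:
  [0,5): 5 bp
  [5,13): 8 bp
  [13,33): 20 bp
  [33,41): 8 bp
  [41,50): 9 bp
  [50,66): 16 bp
  [66,71): 5 bp
  [71,86): 15 bp
  [86,92): 6 bp
  [92,103): 11 bp
  [103,114): 11 bp
  [114,119): 5 bp
  [119,129): 10 bp
  [129,140): 11 bp
  [140,148): 8 bp
  [148,160): 12 bp
  [160,165): 5 bp
  [165,178): 13 bp
  [178,186): 8 bp
  [186,194): 8 bp
  [194,199): 5 bp
  [199,214): 15 bp
  [214,223): 9 bp
  [223,241): 18 bp
  [241,248): 7 bp
  [248,260): 12 bp

[5,5,5,5,5,6,7,8,8,8,8,8,9,9,10,11,11,11,12,12,13,15,15,16,18,20]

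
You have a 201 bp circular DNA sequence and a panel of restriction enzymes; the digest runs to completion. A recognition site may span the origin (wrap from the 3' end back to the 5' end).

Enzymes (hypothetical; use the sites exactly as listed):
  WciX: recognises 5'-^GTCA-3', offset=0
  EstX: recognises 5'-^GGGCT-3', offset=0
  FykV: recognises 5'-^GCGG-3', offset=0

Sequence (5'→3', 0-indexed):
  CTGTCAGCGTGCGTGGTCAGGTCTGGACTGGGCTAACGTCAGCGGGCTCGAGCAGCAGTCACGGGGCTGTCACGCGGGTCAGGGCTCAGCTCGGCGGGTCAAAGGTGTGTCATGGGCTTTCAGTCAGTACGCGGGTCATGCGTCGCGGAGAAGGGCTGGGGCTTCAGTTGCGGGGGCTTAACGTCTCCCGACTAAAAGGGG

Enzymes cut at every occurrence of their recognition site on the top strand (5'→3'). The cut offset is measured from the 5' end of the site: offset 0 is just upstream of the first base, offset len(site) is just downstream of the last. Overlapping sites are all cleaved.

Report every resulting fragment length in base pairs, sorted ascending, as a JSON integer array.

[2,4,4,4,4,4,4,5,5,5,5,6,6,8,8,8,9,10,11,11,12,13,14,14,25]

Scan for sites:
  WciX GTCA/0: at [2, 15, 37, 57, 68, 77, 97, 108, 122, 134] ⇒ [2, 15, 37, 57, 68, 77, 97, 108, 122, 134]
  EstX GGGCT/0: at [29, 43, 63, 81, 113, 152, 158, 173, 198] ⇒ [29, 43, 63, 81, 113, 152, 158, 173, 198]
  FykV GCGG/0: at [41, 73, 93, 130, 144, 169] ⇒ [41, 73, 93, 130, 144, 169]

Pooled cuts: [2, 15, 29, 37, 41, 43, 57, 63, 68, 73, 77, 81, 93, 97, 108, 113, 122, 130, 134, 144, 152, 158, 169, 173, 198]

Fragment lengths:
  2→15: 13 bp
  15→29: 14 bp
  29→37: 8 bp
  37→41: 4 bp
  41→43: 2 bp
  43→57: 14 bp
  57→63: 6 bp
  63→68: 5 bp
  68→73: 5 bp
  73→77: 4 bp
  77→81: 4 bp
  81→93: 12 bp
  93→97: 4 bp
  97→108: 11 bp
  108→113: 5 bp
  113→122: 9 bp
  122→130: 8 bp
  130→134: 4 bp
  134→144: 10 bp
  144→152: 8 bp
  152→158: 6 bp
  158→169: 11 bp
  169→173: 4 bp
  173→198: 25 bp
  198→2 (wrap): 201-198+2 = 5 bp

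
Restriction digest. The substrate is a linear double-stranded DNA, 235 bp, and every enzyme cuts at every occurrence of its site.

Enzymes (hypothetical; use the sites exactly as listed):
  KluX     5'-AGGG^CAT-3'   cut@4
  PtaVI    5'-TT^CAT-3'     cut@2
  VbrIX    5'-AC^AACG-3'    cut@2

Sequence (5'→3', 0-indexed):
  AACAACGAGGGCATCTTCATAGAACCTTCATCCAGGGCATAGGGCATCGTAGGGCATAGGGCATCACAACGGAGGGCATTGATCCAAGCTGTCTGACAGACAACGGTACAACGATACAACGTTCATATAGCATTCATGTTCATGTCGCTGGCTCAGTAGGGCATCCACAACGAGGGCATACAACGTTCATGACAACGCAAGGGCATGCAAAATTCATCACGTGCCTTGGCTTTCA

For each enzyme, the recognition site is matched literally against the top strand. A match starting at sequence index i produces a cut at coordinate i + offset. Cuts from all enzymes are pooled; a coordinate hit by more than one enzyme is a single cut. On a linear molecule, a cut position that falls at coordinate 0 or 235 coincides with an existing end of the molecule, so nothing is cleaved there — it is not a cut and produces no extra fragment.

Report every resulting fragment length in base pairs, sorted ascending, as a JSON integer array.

Site scan:
  KluX (AGGGCAT, off=4): starts [7, 33, 40, 50, 57, 72, 157, 172, 199] → cuts [11, 37, 44, 54, 61, 76, 161, 176, 203]
  PtaVI (TTCAT, off=2): starts [15, 26, 121, 132, 138, 185, 212] → cuts [17, 28, 123, 134, 140, 187, 214]
  VbrIX (ACAACG, off=2): starts [1, 65, 99, 107, 115, 166, 179, 191] → cuts [3, 67, 101, 109, 117, 168, 181, 193]

All cut coordinates (distinct, sorted): [3, 11, 17, 28, 37, 44, 54, 61, 67, 76, 101, 109, 117, 123, 134, 140, 161, 168, 176, 181, 187, 193, 203, 214]

Fragments:
  [0,3): 3 bp
  [3,11): 8 bp
  [11,17): 6 bp
  [17,28): 11 bp
  [28,37): 9 bp
  [37,44): 7 bp
  [44,54): 10 bp
  [54,61): 7 bp
  [61,67): 6 bp
  [67,76): 9 bp
  [76,101): 25 bp
  [101,109): 8 bp
  [109,117): 8 bp
  [117,123): 6 bp
  [123,134): 11 bp
  [134,140): 6 bp
  [140,161): 21 bp
  [161,168): 7 bp
  [168,176): 8 bp
  [176,181): 5 bp
  [181,187): 6 bp
  [187,193): 6 bp
  [193,203): 10 bp
  [203,214): 11 bp
  [214,235): 21 bp

[3,5,6,6,6,6,6,6,7,7,7,8,8,8,8,9,9,10,10,11,11,11,21,21,25]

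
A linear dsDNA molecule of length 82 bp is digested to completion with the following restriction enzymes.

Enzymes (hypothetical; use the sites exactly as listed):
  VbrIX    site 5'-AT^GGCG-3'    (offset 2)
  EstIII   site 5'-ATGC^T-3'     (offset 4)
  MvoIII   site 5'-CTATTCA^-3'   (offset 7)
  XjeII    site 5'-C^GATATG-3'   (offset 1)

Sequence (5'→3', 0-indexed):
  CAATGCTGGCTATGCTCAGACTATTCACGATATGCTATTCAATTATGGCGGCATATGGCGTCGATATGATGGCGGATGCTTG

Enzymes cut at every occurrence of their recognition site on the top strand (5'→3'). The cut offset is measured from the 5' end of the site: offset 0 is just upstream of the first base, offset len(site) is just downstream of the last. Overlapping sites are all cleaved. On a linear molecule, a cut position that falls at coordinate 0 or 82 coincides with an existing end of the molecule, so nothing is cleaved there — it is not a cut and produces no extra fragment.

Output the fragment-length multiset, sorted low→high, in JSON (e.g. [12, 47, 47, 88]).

[1,3,5,6,6,6,7,8,9,9,10,12]

Site scan:
  VbrIX ATGGCG/2: at [44, 54, 68] ⇒ [46, 56, 70]
  EstIII ATGCT/4: at [2, 11, 31, 75] ⇒ [6, 15, 35, 79]
  MvoIII CTATTCA/7: at [20, 34] ⇒ [27, 41]
  XjeII CGATATG/1: at [27, 61] ⇒ [28, 62]

All cut coordinates (distinct, sorted): [6, 15, 27, 28, 35, 41, 46, 56, 62, 70, 79]

Fragments:
  [0,6): 6 bp
  [6,15): 9 bp
  [15,27): 12 bp
  [27,28): 1 bp
  [28,35): 7 bp
  [35,41): 6 bp
  [41,46): 5 bp
  [46,56): 10 bp
  [56,62): 6 bp
  [62,70): 8 bp
  [70,79): 9 bp
  [79,82): 3 bp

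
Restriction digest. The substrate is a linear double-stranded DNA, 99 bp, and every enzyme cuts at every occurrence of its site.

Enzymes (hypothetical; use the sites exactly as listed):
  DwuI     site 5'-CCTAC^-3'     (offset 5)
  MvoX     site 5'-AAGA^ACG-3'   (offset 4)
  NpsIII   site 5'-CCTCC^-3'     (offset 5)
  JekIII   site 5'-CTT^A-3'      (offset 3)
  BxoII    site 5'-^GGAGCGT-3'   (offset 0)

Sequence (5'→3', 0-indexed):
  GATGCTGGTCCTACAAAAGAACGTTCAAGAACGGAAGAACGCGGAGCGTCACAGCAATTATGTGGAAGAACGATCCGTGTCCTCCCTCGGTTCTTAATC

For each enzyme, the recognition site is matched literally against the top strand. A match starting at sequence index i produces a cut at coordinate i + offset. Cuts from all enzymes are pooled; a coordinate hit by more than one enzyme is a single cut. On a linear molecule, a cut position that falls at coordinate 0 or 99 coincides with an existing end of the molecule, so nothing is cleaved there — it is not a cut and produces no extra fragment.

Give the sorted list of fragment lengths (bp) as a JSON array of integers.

[4,4,6,8,10,10,14,16,27]

Scan for sites:
  DwuI CCTAC/5: at [9] ⇒ [14]
  MvoX AAGAACG/4: at [16, 26, 34, 65] ⇒ [20, 30, 38, 69]
  NpsIII CCTCC/5: at [80] ⇒ [85]
  JekIII CTTA/3: at [92] ⇒ [95]
  BxoII GGAGCGT/0: at [42] ⇒ [42]

All cut coordinates (distinct, sorted): [14, 20, 30, 38, 42, 69, 85, 95]

Fragments:
  [0,14): 14 bp
  [14,20): 6 bp
  [20,30): 10 bp
  [30,38): 8 bp
  [38,42): 4 bp
  [42,69): 27 bp
  [69,85): 16 bp
  [85,95): 10 bp
  [95,99): 4 bp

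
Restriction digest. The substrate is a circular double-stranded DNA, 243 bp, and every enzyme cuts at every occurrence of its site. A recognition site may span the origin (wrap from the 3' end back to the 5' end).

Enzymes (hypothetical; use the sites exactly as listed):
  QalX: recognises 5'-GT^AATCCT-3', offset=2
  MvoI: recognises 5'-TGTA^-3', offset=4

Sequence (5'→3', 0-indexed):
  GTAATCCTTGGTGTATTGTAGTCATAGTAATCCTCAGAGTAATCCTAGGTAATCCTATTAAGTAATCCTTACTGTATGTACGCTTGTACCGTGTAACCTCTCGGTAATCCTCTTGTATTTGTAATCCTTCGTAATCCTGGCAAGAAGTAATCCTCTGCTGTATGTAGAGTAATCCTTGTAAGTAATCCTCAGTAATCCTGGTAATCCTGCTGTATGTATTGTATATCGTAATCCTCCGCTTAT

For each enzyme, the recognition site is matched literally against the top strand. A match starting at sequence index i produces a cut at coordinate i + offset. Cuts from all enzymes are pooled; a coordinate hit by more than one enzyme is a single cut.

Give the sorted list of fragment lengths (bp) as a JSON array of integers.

[1,1,3,4,4,4,4,5,5,5,6,7,8,8,9,9,10,10,10,10,12,12,12,12,13,13,14,16,16]

Per-enzyme occurrences:
  QalX (GTAATCCT, off=2): starts [0, 26, 38, 48, 61, 103, 120, 130, 146, 168, 181, 191, 200, 227] → cuts [2, 28, 40, 50, 63, 105, 122, 132, 148, 170, 183, 193, 202, 229]
  MvoI (TGTA, off=4): starts [11, 16, 72, 76, 84, 91, 113, 119, 158, 162, 176, 210, 214, 219, 242] → cuts [3, 15, 20, 76, 80, 88, 95, 117, 123, 162, 166, 180, 214, 218, 223]

All cut coordinates (distinct, sorted): [2, 3, 15, 20, 28, 40, 50, 63, 76, 80, 88, 95, 105, 117, 122, 123, 132, 148, 162, 166, 170, 180, 183, 193, 202, 214, 218, 223, 229]

Fragments:
  2→3: 1 bp
  3→15: 12 bp
  15→20: 5 bp
  20→28: 8 bp
  28→40: 12 bp
  40→50: 10 bp
  50→63: 13 bp
  63→76: 13 bp
  76→80: 4 bp
  80→88: 8 bp
  88→95: 7 bp
  95→105: 10 bp
  105→117: 12 bp
  117→122: 5 bp
  122→123: 1 bp
  123→132: 9 bp
  132→148: 16 bp
  148→162: 14 bp
  162→166: 4 bp
  166→170: 4 bp
  170→180: 10 bp
  180→183: 3 bp
  183→193: 10 bp
  193→202: 9 bp
  202→214: 12 bp
  214→218: 4 bp
  218→223: 5 bp
  223→229: 6 bp
  229→2 (wrap): 243-229+2 = 16 bp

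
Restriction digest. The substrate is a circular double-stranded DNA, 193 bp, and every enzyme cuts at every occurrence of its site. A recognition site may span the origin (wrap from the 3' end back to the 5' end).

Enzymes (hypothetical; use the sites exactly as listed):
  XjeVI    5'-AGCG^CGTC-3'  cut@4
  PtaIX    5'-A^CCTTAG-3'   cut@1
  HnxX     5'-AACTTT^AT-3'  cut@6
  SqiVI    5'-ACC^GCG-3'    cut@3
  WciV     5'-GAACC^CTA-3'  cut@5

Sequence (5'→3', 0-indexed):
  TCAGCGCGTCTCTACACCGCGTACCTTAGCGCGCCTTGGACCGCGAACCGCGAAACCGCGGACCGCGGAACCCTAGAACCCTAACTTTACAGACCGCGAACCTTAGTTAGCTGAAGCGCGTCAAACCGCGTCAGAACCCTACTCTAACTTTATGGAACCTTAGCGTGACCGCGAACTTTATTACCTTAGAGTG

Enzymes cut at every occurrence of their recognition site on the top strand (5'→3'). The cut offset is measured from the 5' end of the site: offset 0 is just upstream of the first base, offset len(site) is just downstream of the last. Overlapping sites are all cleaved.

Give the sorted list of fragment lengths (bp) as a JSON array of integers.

[4,5,5,6,7,7,8,8,8,9,9,11,12,13,13,15,16,18,19]

Scan for sites:
  XjeVI (AGCGCGTC, off=4): starts [2, 114] → cuts [6, 118]
  PtaIX (ACCTTAG, off=1): starts [22, 99, 156, 182] → cuts [23, 100, 157, 183]
  HnxX (AACTTTAT, off=6): starts [145, 173] → cuts [151, 179]
  SqiVI (ACCGCG, off=3): starts [15, 39, 46, 54, 61, 92, 124, 167] → cuts [18, 42, 49, 57, 64, 95, 127, 170]
  WciV (GAACCCTA, off=5): starts [67, 75, 133] → cuts [72, 80, 138]

All cut coordinates (distinct, sorted): [6, 18, 23, 42, 49, 57, 64, 72, 80, 95, 100, 118, 127, 138, 151, 157, 170, 179, 183]

Fragments:
  6→18: 12 bp
  18→23: 5 bp
  23→42: 19 bp
  42→49: 7 bp
  49→57: 8 bp
  57→64: 7 bp
  64→72: 8 bp
  72→80: 8 bp
  80→95: 15 bp
  95→100: 5 bp
  100→118: 18 bp
  118→127: 9 bp
  127→138: 11 bp
  138→151: 13 bp
  151→157: 6 bp
  157→170: 13 bp
  170→179: 9 bp
  179→183: 4 bp
  183→6 (wrap): 193-183+6 = 16 bp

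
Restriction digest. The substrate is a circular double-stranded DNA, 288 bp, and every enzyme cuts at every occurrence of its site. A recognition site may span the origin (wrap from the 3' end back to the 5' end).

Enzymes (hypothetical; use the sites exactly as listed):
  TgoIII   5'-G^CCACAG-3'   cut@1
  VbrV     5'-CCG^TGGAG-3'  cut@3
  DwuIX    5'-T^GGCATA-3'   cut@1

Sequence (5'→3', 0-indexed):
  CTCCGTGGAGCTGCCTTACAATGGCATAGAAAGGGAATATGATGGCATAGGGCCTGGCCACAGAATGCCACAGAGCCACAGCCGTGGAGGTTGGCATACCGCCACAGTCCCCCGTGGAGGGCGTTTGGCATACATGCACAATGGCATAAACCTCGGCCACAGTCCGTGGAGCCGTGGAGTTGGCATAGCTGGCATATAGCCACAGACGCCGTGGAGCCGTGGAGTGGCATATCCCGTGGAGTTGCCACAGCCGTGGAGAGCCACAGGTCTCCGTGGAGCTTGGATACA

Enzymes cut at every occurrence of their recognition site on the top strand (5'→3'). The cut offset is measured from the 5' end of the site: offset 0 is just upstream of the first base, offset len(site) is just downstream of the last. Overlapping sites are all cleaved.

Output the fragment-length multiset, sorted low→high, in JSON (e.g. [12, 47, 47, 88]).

[6,7,7,8,8,8,8,8,9,9,9,9,9,10,10,11,12,12,13,13,14,14,16,17,20,21]

Scan for sites:
  TgoIII (GCCACAG, off=1): starts [56, 66, 74, 100, 155, 198, 243, 259] → cuts [57, 67, 75, 101, 156, 199, 244, 260]
  VbrV (CCGTGGAG, off=3): starts [2, 81, 111, 163, 171, 208, 216, 233, 250, 270] → cuts [5, 84, 114, 166, 174, 211, 219, 236, 253, 273]
  DwuIX (TGGCATA, off=1): starts [21, 42, 91, 125, 141, 180, 189, 224] → cuts [22, 43, 92, 126, 142, 181, 190, 225]

All cut coordinates (distinct, sorted): [5, 22, 43, 57, 67, 75, 84, 92, 101, 114, 126, 142, 156, 166, 174, 181, 190, 199, 211, 219, 225, 236, 244, 253, 260, 273]

Fragment lengths:
  5→22: 17 bp
  22→43: 21 bp
  43→57: 14 bp
  57→67: 10 bp
  67→75: 8 bp
  75→84: 9 bp
  84→92: 8 bp
  92→101: 9 bp
  101→114: 13 bp
  114→126: 12 bp
  126→142: 16 bp
  142→156: 14 bp
  156→166: 10 bp
  166→174: 8 bp
  174→181: 7 bp
  181→190: 9 bp
  190→199: 9 bp
  199→211: 12 bp
  211→219: 8 bp
  219→225: 6 bp
  225→236: 11 bp
  236→244: 8 bp
  244→253: 9 bp
  253→260: 7 bp
  260→273: 13 bp
  273→5 (wrap): 288-273+5 = 20 bp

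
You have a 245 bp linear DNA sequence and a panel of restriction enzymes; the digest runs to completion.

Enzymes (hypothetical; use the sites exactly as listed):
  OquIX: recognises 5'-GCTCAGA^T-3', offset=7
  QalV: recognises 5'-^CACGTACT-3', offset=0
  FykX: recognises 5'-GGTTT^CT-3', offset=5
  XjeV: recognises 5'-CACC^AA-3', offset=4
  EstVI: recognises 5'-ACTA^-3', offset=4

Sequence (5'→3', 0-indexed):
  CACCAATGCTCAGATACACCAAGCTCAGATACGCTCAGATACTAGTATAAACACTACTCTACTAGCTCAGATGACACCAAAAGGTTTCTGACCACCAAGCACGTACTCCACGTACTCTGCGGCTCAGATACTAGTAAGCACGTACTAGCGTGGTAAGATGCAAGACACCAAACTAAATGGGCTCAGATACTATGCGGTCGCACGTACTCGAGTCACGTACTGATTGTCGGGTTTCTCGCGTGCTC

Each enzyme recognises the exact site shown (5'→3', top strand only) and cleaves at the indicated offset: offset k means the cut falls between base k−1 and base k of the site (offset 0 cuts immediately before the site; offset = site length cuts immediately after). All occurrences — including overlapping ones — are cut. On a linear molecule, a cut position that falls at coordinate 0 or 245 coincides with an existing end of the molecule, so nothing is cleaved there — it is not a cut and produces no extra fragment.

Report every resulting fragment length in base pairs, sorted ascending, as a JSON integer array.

Site scan:
  OquIX GCTCAGAT/7: at [7, 22, 32, 64, 121, 180] ⇒ [14, 29, 39, 71, 128, 187]
  QalV CACGTACT/0: at [99, 108, 138, 200, 213] ⇒ [99, 108, 138, 200, 213]
  FykX GGTTTCT/5: at [82, 229] ⇒ [87, 234]
  XjeV CACCAA/4: at [0, 16, 74, 92, 165] ⇒ [4, 20, 78, 96, 169]
  EstVI ACTA/4: at [40, 52, 60, 129, 143, 171, 188] ⇒ [44, 56, 64, 133, 147, 175, 192]

Pooled cuts: [4, 14, 20, 29, 39, 44, 56, 64, 71, 78, 87, 96, 99, 108, 128, 133, 138, 147, 169, 175, 187, 192, 200, 213, 234]

Fragments:
  [0,4): 4 bp
  [4,14): 10 bp
  [14,20): 6 bp
  [20,29): 9 bp
  [29,39): 10 bp
  [39,44): 5 bp
  [44,56): 12 bp
  [56,64): 8 bp
  [64,71): 7 bp
  [71,78): 7 bp
  [78,87): 9 bp
  [87,96): 9 bp
  [96,99): 3 bp
  [99,108): 9 bp
  [108,128): 20 bp
  [128,133): 5 bp
  [133,138): 5 bp
  [138,147): 9 bp
  [147,169): 22 bp
  [169,175): 6 bp
  [175,187): 12 bp
  [187,192): 5 bp
  [192,200): 8 bp
  [200,213): 13 bp
  [213,234): 21 bp
  [234,245): 11 bp

[3,4,5,5,5,5,6,6,7,7,8,8,9,9,9,9,9,10,10,11,12,12,13,20,21,22]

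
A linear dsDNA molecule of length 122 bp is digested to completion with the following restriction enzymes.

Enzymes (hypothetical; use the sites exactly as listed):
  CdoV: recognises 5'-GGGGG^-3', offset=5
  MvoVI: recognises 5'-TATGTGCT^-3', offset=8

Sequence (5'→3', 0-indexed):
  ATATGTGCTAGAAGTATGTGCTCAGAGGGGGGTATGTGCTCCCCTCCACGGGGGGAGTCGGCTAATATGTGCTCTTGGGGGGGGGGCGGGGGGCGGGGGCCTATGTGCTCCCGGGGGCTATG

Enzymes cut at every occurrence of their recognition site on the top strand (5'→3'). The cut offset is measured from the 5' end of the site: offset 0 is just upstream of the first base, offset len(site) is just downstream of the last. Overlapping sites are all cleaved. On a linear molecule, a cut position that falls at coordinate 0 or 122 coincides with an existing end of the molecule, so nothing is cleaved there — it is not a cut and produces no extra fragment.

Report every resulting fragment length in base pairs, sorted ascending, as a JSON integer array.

[1,1,1,1,1,1,1,1,5,6,6,8,8,8,9,9,10,13,14,18]

Per-enzyme occurrences:
  CdoV (GGGGG, off=5): starts [26, 27, 49, 50, 76, 77, 78, 79, 80, 81, 87, 88, 94, 112] → cuts [31, 32, 54, 55, 81, 82, 83, 84, 85, 86, 92, 93, 99, 117]
  MvoVI (TATGTGCT, off=8): starts [1, 14, 32, 65, 101] → cuts [9, 22, 40, 73, 109]

All cut coordinates (distinct, sorted): [9, 22, 31, 32, 40, 54, 55, 73, 81, 82, 83, 84, 85, 86, 92, 93, 99, 109, 117]

Fragments:
  [0,9): 9 bp
  [9,22): 13 bp
  [22,31): 9 bp
  [31,32): 1 bp
  [32,40): 8 bp
  [40,54): 14 bp
  [54,55): 1 bp
  [55,73): 18 bp
  [73,81): 8 bp
  [81,82): 1 bp
  [82,83): 1 bp
  [83,84): 1 bp
  [84,85): 1 bp
  [85,86): 1 bp
  [86,92): 6 bp
  [92,93): 1 bp
  [93,99): 6 bp
  [99,109): 10 bp
  [109,117): 8 bp
  [117,122): 5 bp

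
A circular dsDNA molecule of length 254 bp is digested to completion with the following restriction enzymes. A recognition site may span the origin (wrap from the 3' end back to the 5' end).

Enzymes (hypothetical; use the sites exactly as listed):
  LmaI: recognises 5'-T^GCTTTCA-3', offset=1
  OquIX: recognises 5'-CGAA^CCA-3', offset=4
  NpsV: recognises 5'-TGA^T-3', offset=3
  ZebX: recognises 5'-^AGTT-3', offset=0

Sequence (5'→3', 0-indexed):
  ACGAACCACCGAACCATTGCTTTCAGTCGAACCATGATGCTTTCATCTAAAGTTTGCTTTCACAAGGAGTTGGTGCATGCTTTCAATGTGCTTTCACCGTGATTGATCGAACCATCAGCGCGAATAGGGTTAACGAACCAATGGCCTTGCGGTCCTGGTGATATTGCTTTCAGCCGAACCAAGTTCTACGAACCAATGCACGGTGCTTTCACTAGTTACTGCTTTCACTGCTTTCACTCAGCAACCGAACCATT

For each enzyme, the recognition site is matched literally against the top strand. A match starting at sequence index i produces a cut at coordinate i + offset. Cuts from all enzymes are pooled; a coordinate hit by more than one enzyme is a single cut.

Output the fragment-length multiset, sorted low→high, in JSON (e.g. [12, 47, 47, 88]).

Per-enzyme occurrences:
  LmaI TGCTTTCA/1: at [17, 37, 54, 77, 88, 164, 203, 219, 228] ⇒ [18, 38, 55, 78, 89, 165, 204, 220, 229]
  OquIX CGAACCA/4: at [1, 9, 27, 107, 133, 174, 188, 245] ⇒ [5, 13, 31, 111, 137, 178, 192, 249]
  NpsV TGAT/3: at [34, 99, 103, 158] ⇒ [37, 102, 106, 161]
  ZebX AGTT/0: at [50, 67, 181, 213] ⇒ [50, 67, 181, 213]

Pooled cuts: [5, 13, 18, 31, 37, 38, 50, 55, 67, 78, 89, 102, 106, 111, 137, 161, 165, 178, 181, 192, 204, 213, 220, 229, 249]

Fragments:
  5→13: 8 bp
  13→18: 5 bp
  18→31: 13 bp
  31→37: 6 bp
  37→38: 1 bp
  38→50: 12 bp
  50→55: 5 bp
  55→67: 12 bp
  67→78: 11 bp
  78→89: 11 bp
  89→102: 13 bp
  102→106: 4 bp
  106→111: 5 bp
  111→137: 26 bp
  137→161: 24 bp
  161→165: 4 bp
  165→178: 13 bp
  178→181: 3 bp
  181→192: 11 bp
  192→204: 12 bp
  204→213: 9 bp
  213→220: 7 bp
  220→229: 9 bp
  229→249: 20 bp
  249→5 (wrap): 254-249+5 = 10 bp

[1,3,4,4,5,5,5,6,7,8,9,9,10,11,11,11,12,12,12,13,13,13,20,24,26]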